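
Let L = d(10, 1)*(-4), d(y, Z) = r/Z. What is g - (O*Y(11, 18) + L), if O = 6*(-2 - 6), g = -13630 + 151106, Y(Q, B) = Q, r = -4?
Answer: 137988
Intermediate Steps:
d(y, Z) = -4/Z
g = 137476
O = -48 (O = 6*(-8) = -48)
L = 16 (L = -4/1*(-4) = -4*1*(-4) = -4*(-4) = 16)
g - (O*Y(11, 18) + L) = 137476 - (-48*11 + 16) = 137476 - (-528 + 16) = 137476 - 1*(-512) = 137476 + 512 = 137988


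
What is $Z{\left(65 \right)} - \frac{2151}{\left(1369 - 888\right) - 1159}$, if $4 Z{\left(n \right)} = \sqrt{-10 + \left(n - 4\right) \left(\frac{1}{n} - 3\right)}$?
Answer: $\frac{717}{226} + \frac{i \sqrt{202865}}{130} \approx 3.1726 + 3.4647 i$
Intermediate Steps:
$Z{\left(n \right)} = \frac{\sqrt{-10 + \left(-4 + n\right) \left(-3 + \frac{1}{n}\right)}}{4}$ ($Z{\left(n \right)} = \frac{\sqrt{-10 + \left(n - 4\right) \left(\frac{1}{n} - 3\right)}}{4} = \frac{\sqrt{-10 + \left(-4 + n\right) \left(-3 + \frac{1}{n}\right)}}{4}$)
$Z{\left(65 \right)} - \frac{2151}{\left(1369 - 888\right) - 1159} = \frac{\sqrt{3 - \frac{4}{65} - 195}}{4} - \frac{2151}{\left(1369 - 888\right) - 1159} = \frac{\sqrt{3 - \frac{4}{65} - 195}}{4} - \frac{2151}{481 - 1159} = \frac{\sqrt{3 - \frac{4}{65} - 195}}{4} - \frac{2151}{-678} = \frac{\sqrt{- \frac{12484}{65}}}{4} - - \frac{717}{226} = \frac{\frac{2}{65} i \sqrt{202865}}{4} + \frac{717}{226} = \frac{i \sqrt{202865}}{130} + \frac{717}{226} = \frac{717}{226} + \frac{i \sqrt{202865}}{130}$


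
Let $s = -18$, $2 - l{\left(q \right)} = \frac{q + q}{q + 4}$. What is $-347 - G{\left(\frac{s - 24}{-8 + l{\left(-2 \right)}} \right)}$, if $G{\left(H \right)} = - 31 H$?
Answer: $- \frac{43}{2} \approx -21.5$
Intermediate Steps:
$l{\left(q \right)} = 2 - \frac{2 q}{4 + q}$ ($l{\left(q \right)} = 2 - \frac{q + q}{q + 4} = 2 - \frac{2 q}{4 + q}$)
$-347 - G{\left(\frac{s - 24}{-8 + l{\left(-2 \right)}} \right)} = -347 - - 31 \frac{-18 - 24}{-8 + \frac{8}{4 - 2}} = -347 - - 31 \left(- \frac{42}{-8 + \frac{8}{2}}\right) = -347 - - 31 \left(- \frac{42}{-8 + 8 \cdot \frac{1}{2}}\right) = -347 - - 31 \left(- \frac{42}{-8 + 4}\right) = -347 - - 31 \left(- \frac{42}{-4}\right) = -347 - - 31 \left(\left(-42\right) \left(- \frac{1}{4}\right)\right) = -347 - \left(-31\right) \frac{21}{2} = -347 - - \frac{651}{2} = -347 + \frac{651}{2} = - \frac{43}{2}$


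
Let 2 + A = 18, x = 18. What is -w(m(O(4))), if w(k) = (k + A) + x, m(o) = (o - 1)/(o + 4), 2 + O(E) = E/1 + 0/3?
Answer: -205/6 ≈ -34.167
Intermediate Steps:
A = 16 (A = -2 + 18 = 16)
O(E) = -2 + E (O(E) = -2 + (E/1 + 0/3) = -2 + (E*1 + 0*(⅓)) = -2 + (E + 0) = -2 + E)
m(o) = (-1 + o)/(4 + o)
w(k) = 34 + k (w(k) = (k + 16) + 18 = (16 + k) + 18 = 34 + k)
-w(m(O(4))) = -(34 + (-1 + (-2 + 4))/(4 + (-2 + 4))) = -(34 + (-1 + 2)/(4 + 2)) = -(34 + 1/6) = -(34 + (⅙)*1) = -(34 + ⅙) = -1*205/6 = -205/6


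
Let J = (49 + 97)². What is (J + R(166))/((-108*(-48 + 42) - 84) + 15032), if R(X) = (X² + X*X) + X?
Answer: 5471/1114 ≈ 4.9111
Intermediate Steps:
J = 21316 (J = 146² = 21316)
R(X) = X + 2*X² (R(X) = (X² + X²) + X = 2*X² + X = X + 2*X²)
(J + R(166))/((-108*(-48 + 42) - 84) + 15032) = (21316 + 166*(1 + 2*166))/((-108*(-48 + 42) - 84) + 15032) = (21316 + 166*(1 + 332))/((-108*(-6) - 84) + 15032) = (21316 + 166*333)/((648 - 84) + 15032) = (21316 + 55278)/(564 + 15032) = 76594/15596 = 76594*(1/15596) = 5471/1114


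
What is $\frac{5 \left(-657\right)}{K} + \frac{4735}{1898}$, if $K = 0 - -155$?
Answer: $- \frac{1100201}{58838} \approx -18.699$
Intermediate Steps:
$K = 155$ ($K = 0 + 155 = 155$)
$\frac{5 \left(-657\right)}{K} + \frac{4735}{1898} = \frac{5 \left(-657\right)}{155} + \frac{4735}{1898} = \left(-3285\right) \frac{1}{155} + 4735 \cdot \frac{1}{1898} = - \frac{657}{31} + \frac{4735}{1898} = - \frac{1100201}{58838}$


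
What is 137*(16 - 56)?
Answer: -5480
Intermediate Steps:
137*(16 - 56) = 137*(-40) = -5480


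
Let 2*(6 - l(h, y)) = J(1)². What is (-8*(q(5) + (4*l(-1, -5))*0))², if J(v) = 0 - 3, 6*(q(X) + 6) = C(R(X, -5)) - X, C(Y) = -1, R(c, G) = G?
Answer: 3136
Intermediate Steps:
q(X) = -37/6 - X/6 (q(X) = -6 + (-1 - X)/6 = -6 + (-⅙ - X/6) = -37/6 - X/6)
J(v) = -3
l(h, y) = 3/2 (l(h, y) = 6 - ½*(-3)² = 6 - ½*9 = 6 - 9/2 = 3/2)
(-8*(q(5) + (4*l(-1, -5))*0))² = (-8*((-37/6 - ⅙*5) + (4*(3/2))*0))² = (-8*((-37/6 - ⅚) + 6*0))² = (-8*(-7 + 0))² = (-8*(-7))² = 56² = 3136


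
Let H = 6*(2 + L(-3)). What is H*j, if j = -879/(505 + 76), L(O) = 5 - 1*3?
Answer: -21096/581 ≈ -36.310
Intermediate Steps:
L(O) = 2 (L(O) = 5 - 3 = 2)
H = 24 (H = 6*(2 + 2) = 6*4 = 24)
j = -879/581 ≈ -1.5129
H*j = 24*(-879/581) = -21096/581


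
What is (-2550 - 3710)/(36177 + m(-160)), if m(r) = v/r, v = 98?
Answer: -500800/2894111 ≈ -0.17304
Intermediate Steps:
m(r) = 98/r
(-2550 - 3710)/(36177 + m(-160)) = (-2550 - 3710)/(36177 + 98/(-160)) = -6260/(36177 + 98*(-1/160)) = -6260/(36177 - 49/80) = -6260/2894111/80 = -6260*80/2894111 = -500800/2894111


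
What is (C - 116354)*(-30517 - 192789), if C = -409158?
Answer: 117349982672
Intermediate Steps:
(C - 116354)*(-30517 - 192789) = (-409158 - 116354)*(-30517 - 192789) = -525512*(-223306) = 117349982672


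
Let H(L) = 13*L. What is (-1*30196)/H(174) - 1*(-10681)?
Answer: 12065113/1131 ≈ 10668.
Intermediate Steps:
(-1*30196)/H(174) - 1*(-10681) = (-1*30196)/((13*174)) - 1*(-10681) = -30196/2262 + 10681 = -30196*1/2262 + 10681 = -15098/1131 + 10681 = 12065113/1131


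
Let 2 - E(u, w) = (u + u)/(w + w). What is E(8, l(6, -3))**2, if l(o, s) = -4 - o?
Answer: 196/25 ≈ 7.8400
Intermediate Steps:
E(u, w) = 2 - u/w (E(u, w) = 2 - (u + u)/(w + w) = 2 - 2*u/(2*w) = 2 - 2*u*1/(2*w) = 2 - u/w)
E(8, l(6, -3))**2 = (2 - 1*8/(-4 - 1*6))**2 = (2 - 1*8/(-4 - 6))**2 = (2 - 1*8/(-10))**2 = (2 - 1*8*(-1/10))**2 = (2 + 4/5)**2 = (14/5)**2 = 196/25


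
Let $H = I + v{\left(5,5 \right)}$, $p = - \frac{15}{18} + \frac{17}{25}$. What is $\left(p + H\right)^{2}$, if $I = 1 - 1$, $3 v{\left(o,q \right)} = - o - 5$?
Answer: $\frac{273529}{22500} \approx 12.157$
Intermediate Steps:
$v{\left(o,q \right)} = - \frac{5}{3} - \frac{o}{3}$ ($v{\left(o,q \right)} = \frac{- o - 5}{3} = \frac{-5 - o}{3} = - \frac{5}{3} - \frac{o}{3}$)
$I = 0$
$p = - \frac{23}{150}$ ($p = \left(-15\right) \frac{1}{18} + 17 \cdot \frac{1}{25} = - \frac{5}{6} + \frac{17}{25} = - \frac{23}{150} \approx -0.15333$)
$H = - \frac{10}{3}$ ($H = 0 - \frac{10}{3} = - \frac{10}{3} \approx -3.3333$)
$\left(p + H\right)^{2} = \left(- \frac{23}{150} - \frac{10}{3}\right)^{2} = \left(- \frac{523}{150}\right)^{2} = \frac{273529}{22500}$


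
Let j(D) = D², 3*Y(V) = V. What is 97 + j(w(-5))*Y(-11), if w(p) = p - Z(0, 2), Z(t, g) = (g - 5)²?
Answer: -1865/3 ≈ -621.67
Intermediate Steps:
Y(V) = V/3
Z(t, g) = (-5 + g)²
w(p) = -9 + p (w(p) = p - (-5 + 2)² = p - 1*(-3)² = p - 1*9 = p - 9 = -9 + p)
97 + j(w(-5))*Y(-11) = 97 + (-9 - 5)²*((⅓)*(-11)) = 97 + (-14)²*(-11/3) = 97 + 196*(-11/3) = 97 - 2156/3 = -1865/3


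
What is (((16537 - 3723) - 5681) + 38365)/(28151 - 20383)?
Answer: 22749/3884 ≈ 5.8571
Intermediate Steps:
(((16537 - 3723) - 5681) + 38365)/(28151 - 20383) = ((12814 - 5681) + 38365)/7768 = (7133 + 38365)*(1/7768) = 45498*(1/7768) = 22749/3884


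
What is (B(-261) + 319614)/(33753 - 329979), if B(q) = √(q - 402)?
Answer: -53269/49371 - I*√663/296226 ≈ -1.079 - 8.6923e-5*I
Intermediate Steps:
B(q) = √(-402 + q)
(B(-261) + 319614)/(33753 - 329979) = (√(-402 - 261) + 319614)/(33753 - 329979) = (√(-663) + 319614)/(-296226) = (I*√663 + 319614)*(-1/296226) = (319614 + I*√663)*(-1/296226) = -53269/49371 - I*√663/296226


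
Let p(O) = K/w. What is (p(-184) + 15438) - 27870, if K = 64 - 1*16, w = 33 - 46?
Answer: -161664/13 ≈ -12436.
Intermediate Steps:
w = -13
K = 48 (K = 64 - 16 = 48)
p(O) = -48/13 (p(O) = 48/(-13) = 48*(-1/13) = -48/13)
(p(-184) + 15438) - 27870 = (-48/13 + 15438) - 27870 = 200646/13 - 27870 = -161664/13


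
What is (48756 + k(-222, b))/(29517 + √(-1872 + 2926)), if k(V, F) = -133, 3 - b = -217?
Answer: 1435205091/871252235 - 48623*√1054/871252235 ≈ 1.6455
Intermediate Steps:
b = 220 (b = 3 - 1*(-217) = 3 + 217 = 220)
(48756 + k(-222, b))/(29517 + √(-1872 + 2926)) = (48756 - 133)/(29517 + √(-1872 + 2926)) = 48623/(29517 + √1054)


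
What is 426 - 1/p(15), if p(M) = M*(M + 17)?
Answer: 204479/480 ≈ 426.00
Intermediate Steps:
p(M) = M*(17 + M)
426 - 1/p(15) = 426 - 1/(15*(17 + 15)) = 426 - 1/(15*32) = 426 - 1/480 = 204479/480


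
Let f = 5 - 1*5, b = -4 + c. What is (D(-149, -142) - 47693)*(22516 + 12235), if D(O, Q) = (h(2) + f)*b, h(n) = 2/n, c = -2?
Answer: -1657587949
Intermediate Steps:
b = -6 (b = -4 - 2 = -6)
f = 0 (f = 5 - 5 = 0)
D(O, Q) = -6 (D(O, Q) = (2/2 + 0)*(-6) = (2*(1/2) + 0)*(-6) = (1 + 0)*(-6) = 1*(-6) = -6)
(D(-149, -142) - 47693)*(22516 + 12235) = (-6 - 47693)*(22516 + 12235) = -47699*34751 = -1657587949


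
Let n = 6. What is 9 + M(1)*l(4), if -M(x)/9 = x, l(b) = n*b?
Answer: -207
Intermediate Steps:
l(b) = 6*b
M(x) = -9*x
9 + M(1)*l(4) = 9 + (-9*1)*(6*4) = 9 - 9*24 = 9 - 216 = -207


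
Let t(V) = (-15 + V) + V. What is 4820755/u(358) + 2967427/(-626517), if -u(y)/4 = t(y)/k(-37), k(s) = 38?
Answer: -57389574579019/878376834 ≈ -65336.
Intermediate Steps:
t(V) = -15 + 2*V
u(y) = 30/19 - 4*y/19 (u(y) = -4*(-15 + 2*y)/38 = -4*(-15/38 + y/19) = 30/19 - 4*y/19)
4820755/u(358) + 2967427/(-626517) = 4820755/(30/19 - 4/19*358) + 2967427/(-626517) = 4820755/(30/19 - 1432/19) + 2967427*(-1/626517) = 4820755/(-1402/19) - 2967427/626517 = 4820755*(-19/1402) - 2967427/626517 = -91594345/1402 - 2967427/626517 = -57389574579019/878376834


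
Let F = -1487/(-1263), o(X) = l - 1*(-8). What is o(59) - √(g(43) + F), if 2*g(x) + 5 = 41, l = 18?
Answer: 26 - √30591123/1263 ≈ 21.621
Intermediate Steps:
o(X) = 26 (o(X) = 18 - 1*(-8) = 18 + 8 = 26)
g(x) = 18 (g(x) = -5/2 + (½)*41 = -5/2 + 41/2 = 18)
F = 1487/1263 (F = -1487*(-1/1263) = 1487/1263 ≈ 1.1774)
o(59) - √(g(43) + F) = 26 - √(18 + 1487/1263) = 26 - √(24221/1263) = 26 - √30591123/1263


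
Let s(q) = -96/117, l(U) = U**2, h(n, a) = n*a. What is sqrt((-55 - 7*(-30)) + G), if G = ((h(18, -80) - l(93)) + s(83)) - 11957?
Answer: I*sqrt(33297459)/39 ≈ 147.96*I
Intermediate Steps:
h(n, a) = a*n
s(q) = -32/39 (s(q) = -96*1/117 = -32/39)
G = -859826/39 (G = ((-80*18 - 1*93**2) - 32/39) - 11957 = ((-1440 - 1*8649) - 32/39) - 11957 = ((-1440 - 8649) - 32/39) - 11957 = (-10089 - 32/39) - 11957 = -393503/39 - 11957 = -859826/39 ≈ -22047.)
sqrt((-55 - 7*(-30)) + G) = sqrt((-55 - 7*(-30)) - 859826/39) = sqrt((-55 + 210) - 859826/39) = sqrt(155 - 859826/39) = sqrt(-853781/39) = I*sqrt(33297459)/39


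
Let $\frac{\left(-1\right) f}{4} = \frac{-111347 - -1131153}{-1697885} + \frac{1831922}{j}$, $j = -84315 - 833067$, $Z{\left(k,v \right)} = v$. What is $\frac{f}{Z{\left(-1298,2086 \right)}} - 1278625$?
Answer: $- \frac{1038618344029171590263}{812293164982005} \approx -1.2786 \cdot 10^{6}$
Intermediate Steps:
$j = -917382$ ($j = -84315 - 833067 = -917382$)
$f = \frac{8091889105724}{778804568535}$ ($f = - 4 \left(\frac{-111347 - -1131153}{-1697885} + \frac{1831922}{-917382}\right) = - 4 \left(\left(-111347 + 1131153\right) \left(- \frac{1}{1697885}\right) + 1831922 \left(- \frac{1}{917382}\right)\right) = - 4 \left(1019806 \left(- \frac{1}{1697885}\right) - \frac{915961}{458691}\right) = - 4 \left(- \frac{1019806}{1697885} - \frac{915961}{458691}\right) = \left(-4\right) \left(- \frac{2022972276431}{778804568535}\right) = \frac{8091889105724}{778804568535} \approx 10.39$)
$\frac{f}{Z{\left(-1298,2086 \right)}} - 1278625 = \frac{8091889105724}{778804568535 \cdot 2086} - 1278625 = \frac{8091889105724}{778804568535} \cdot \frac{1}{2086} - 1278625 = \frac{4045944552862}{812293164982005} - 1278625 = - \frac{1038618344029171590263}{812293164982005}$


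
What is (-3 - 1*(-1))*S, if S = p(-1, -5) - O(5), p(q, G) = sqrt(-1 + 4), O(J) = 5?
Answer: 10 - 2*sqrt(3) ≈ 6.5359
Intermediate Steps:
p(q, G) = sqrt(3)
S = -5 + sqrt(3) (S = sqrt(3) - 1*5 = sqrt(3) - 5 = -5 + sqrt(3) ≈ -3.2679)
(-3 - 1*(-1))*S = (-3 - 1*(-1))*(-5 + sqrt(3)) = (-3 + 1)*(-5 + sqrt(3)) = -2*(-5 + sqrt(3)) = 10 - 2*sqrt(3)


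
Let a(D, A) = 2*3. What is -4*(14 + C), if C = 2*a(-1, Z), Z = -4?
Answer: -104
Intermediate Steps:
a(D, A) = 6
C = 12 (C = 2*6 = 12)
-4*(14 + C) = -4*(14 + 12) = -4*26 = -104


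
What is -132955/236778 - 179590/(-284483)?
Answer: 4699523755/67359315774 ≈ 0.069768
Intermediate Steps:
-132955/236778 - 179590/(-284483) = -132955*1/236778 - 179590*(-1/284483) = -132955/236778 + 179590/284483 = 4699523755/67359315774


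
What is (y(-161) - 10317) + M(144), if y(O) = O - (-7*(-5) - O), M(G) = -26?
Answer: -10700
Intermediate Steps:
y(O) = -35 + 2*O (y(O) = O - (35 - O) = O + (-35 + O) = -35 + 2*O)
(y(-161) - 10317) + M(144) = ((-35 + 2*(-161)) - 10317) - 26 = ((-35 - 322) - 10317) - 26 = (-357 - 10317) - 26 = -10674 - 26 = -10700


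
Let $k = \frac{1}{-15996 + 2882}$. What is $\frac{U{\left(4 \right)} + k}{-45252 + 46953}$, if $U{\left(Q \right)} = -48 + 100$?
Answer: $\frac{227309}{7435638} \approx 0.03057$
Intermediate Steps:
$U{\left(Q \right)} = 52$
$k = - \frac{1}{13114}$ ($k = \frac{1}{-13114} = - \frac{1}{13114} \approx -7.6254 \cdot 10^{-5}$)
$\frac{U{\left(4 \right)} + k}{-45252 + 46953} = \frac{52 - \frac{1}{13114}}{-45252 + 46953} = \frac{681927}{13114 \cdot 1701} = \frac{681927}{13114} \cdot \frac{1}{1701} = \frac{227309}{7435638}$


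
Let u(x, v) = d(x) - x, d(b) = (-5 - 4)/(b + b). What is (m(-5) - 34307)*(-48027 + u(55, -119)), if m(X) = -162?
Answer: 182307540601/110 ≈ 1.6573e+9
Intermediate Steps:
d(b) = -9/(2*b) (d(b) = -9*1/(2*b) = -9/(2*b))
u(x, v) = -x - 9/(2*x) (u(x, v) = -9/(2*x) - x = -x - 9/(2*x))
(m(-5) - 34307)*(-48027 + u(55, -119)) = (-162 - 34307)*(-48027 + (-1*55 - 9/2/55)) = -34469*(-48027 + (-55 - 9/2*1/55)) = -34469*(-48027 + (-55 - 9/110)) = -34469*(-48027 - 6059/110) = -34469*(-5289029/110) = 182307540601/110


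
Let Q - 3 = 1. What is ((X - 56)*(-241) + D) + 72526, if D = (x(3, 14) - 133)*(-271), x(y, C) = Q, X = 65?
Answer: 105316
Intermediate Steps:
Q = 4 (Q = 3 + 1 = 4)
x(y, C) = 4
D = 34959 (D = (4 - 133)*(-271) = -129*(-271) = 34959)
((X - 56)*(-241) + D) + 72526 = ((65 - 56)*(-241) + 34959) + 72526 = (9*(-241) + 34959) + 72526 = (-2169 + 34959) + 72526 = 32790 + 72526 = 105316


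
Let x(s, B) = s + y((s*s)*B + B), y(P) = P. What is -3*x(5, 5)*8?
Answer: -3240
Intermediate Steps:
x(s, B) = B + s + B*s² (x(s, B) = s + ((s*s)*B + B) = s + (s²*B + B) = s + (B*s² + B) = s + (B + B*s²) = B + s + B*s²)
-3*x(5, 5)*8 = -3*(5 + 5*(1 + 5²))*8 = -3*(5 + 5*(1 + 25))*8 = -3*(5 + 5*26)*8 = -3*(5 + 130)*8 = -3*135*8 = -405*8 = -3240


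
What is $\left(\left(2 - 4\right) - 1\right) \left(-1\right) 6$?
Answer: $18$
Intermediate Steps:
$\left(\left(2 - 4\right) - 1\right) \left(-1\right) 6 = \left(-2 - 1\right) \left(-1\right) 6 = \left(-3\right) \left(-1\right) 6 = 3 \cdot 6 = 18$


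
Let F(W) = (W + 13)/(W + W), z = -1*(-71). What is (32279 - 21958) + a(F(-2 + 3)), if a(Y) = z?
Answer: 10392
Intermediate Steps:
z = 71
F(W) = (13 + W)/(2*W) (F(W) = (13 + W)/((2*W)) = (13 + W)*(1/(2*W)) = (13 + W)/(2*W))
a(Y) = 71
(32279 - 21958) + a(F(-2 + 3)) = (32279 - 21958) + 71 = 10321 + 71 = 10392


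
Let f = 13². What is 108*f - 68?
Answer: 18184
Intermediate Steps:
f = 169
108*f - 68 = 108*169 - 68 = 18252 - 68 = 18184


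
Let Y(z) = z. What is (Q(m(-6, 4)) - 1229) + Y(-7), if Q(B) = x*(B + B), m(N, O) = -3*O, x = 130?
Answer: -4356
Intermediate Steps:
Q(B) = 260*B (Q(B) = 130*(B + B) = 130*(2*B) = 260*B)
(Q(m(-6, 4)) - 1229) + Y(-7) = (260*(-3*4) - 1229) - 7 = (260*(-12) - 1229) - 7 = (-3120 - 1229) - 7 = -4349 - 7 = -4356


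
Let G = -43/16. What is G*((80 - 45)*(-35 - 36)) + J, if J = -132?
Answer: 104743/16 ≈ 6546.4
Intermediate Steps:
G = -43/16 (G = -43*1/16 = -43/16 ≈ -2.6875)
G*((80 - 45)*(-35 - 36)) + J = -43*(80 - 45)*(-35 - 36)/16 - 132 = -1505*(-71)/16 - 132 = -43/16*(-2485) - 132 = 106855/16 - 132 = 104743/16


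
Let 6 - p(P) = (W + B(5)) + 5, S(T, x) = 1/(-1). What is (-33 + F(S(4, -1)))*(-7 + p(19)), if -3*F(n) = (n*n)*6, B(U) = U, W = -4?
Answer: 245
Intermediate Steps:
S(T, x) = -1
F(n) = -2*n² (F(n) = -n*n*6/3 = -n²*6/3 = -2*n²)
p(P) = 0 (p(P) = 6 - ((-4 + 5) + 5) = 6 - (1 + 5) = 6 - 1*6 = 6 - 6 = 0)
(-33 + F(S(4, -1)))*(-7 + p(19)) = (-33 - 2*(-1)²)*(-7 + 0) = (-33 - 2*1)*(-7) = (-33 - 2)*(-7) = -35*(-7) = 245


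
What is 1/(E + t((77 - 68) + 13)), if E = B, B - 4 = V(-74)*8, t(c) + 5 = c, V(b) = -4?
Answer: -1/11 ≈ -0.090909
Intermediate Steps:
t(c) = -5 + c
B = -28 (B = 4 - 4*8 = 4 - 32 = -28)
E = -28
1/(E + t((77 - 68) + 13)) = 1/(-28 + (-5 + ((77 - 68) + 13))) = 1/(-28 + (-5 + (9 + 13))) = 1/(-28 + (-5 + 22)) = 1/(-28 + 17) = 1/(-11) = -1/11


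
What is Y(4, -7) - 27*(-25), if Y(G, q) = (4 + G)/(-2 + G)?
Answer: 679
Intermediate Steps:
Y(G, q) = (4 + G)/(-2 + G)
Y(4, -7) - 27*(-25) = (4 + 4)/(-2 + 4) - 27*(-25) = 8/2 + 675 = (½)*8 + 675 = 4 + 675 = 679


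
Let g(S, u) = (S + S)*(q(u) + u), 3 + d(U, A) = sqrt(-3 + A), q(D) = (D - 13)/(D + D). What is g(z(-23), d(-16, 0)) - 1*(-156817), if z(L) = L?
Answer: (157070*sqrt(3) + 470359*I)/(sqrt(3) + 3*I) ≈ 1.5686e+5 - 122.83*I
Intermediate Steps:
q(D) = (-13 + D)/(2*D) (q(D) = (-13 + D)/((2*D)) = (-13 + D)*(1/(2*D)) = (-13 + D)/(2*D))
d(U, A) = -3 + sqrt(-3 + A)
g(S, u) = 2*S*(u + (-13 + u)/(2*u)) (g(S, u) = (S + S)*((-13 + u)/(2*u) + u) = (2*S)*(u + (-13 + u)/(2*u)) = 2*S*(u + (-13 + u)/(2*u)))
g(z(-23), d(-16, 0)) - 1*(-156817) = -23*(-13 + (-3 + sqrt(-3 + 0)) + 2*(-3 + sqrt(-3 + 0))**2)/(-3 + sqrt(-3 + 0)) - 1*(-156817) = -23*(-13 + (-3 + sqrt(-3)) + 2*(-3 + sqrt(-3))**2)/(-3 + sqrt(-3)) + 156817 = -23*(-13 + (-3 + I*sqrt(3)) + 2*(-3 + I*sqrt(3))**2)/(-3 + I*sqrt(3)) + 156817 = -23*(-16 + 2*(-3 + I*sqrt(3))**2 + I*sqrt(3))/(-3 + I*sqrt(3)) + 156817 = 156817 - 23*(-16 + 2*(-3 + I*sqrt(3))**2 + I*sqrt(3))/(-3 + I*sqrt(3))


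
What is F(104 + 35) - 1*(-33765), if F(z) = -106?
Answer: 33659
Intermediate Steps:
F(104 + 35) - 1*(-33765) = -106 - 1*(-33765) = -106 + 33765 = 33659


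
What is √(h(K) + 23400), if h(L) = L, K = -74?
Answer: √23326 ≈ 152.73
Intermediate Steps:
√(h(K) + 23400) = √(-74 + 23400) = √23326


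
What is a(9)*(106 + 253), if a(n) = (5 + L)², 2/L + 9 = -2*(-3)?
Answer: 60671/9 ≈ 6741.2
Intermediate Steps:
L = -⅔ (L = 2/(-9 - 2*(-3)) = 2/(-9 + 6) = 2/(-3) = 2*(-⅓) = -⅔ ≈ -0.66667)
a(n) = 169/9 (a(n) = (5 - ⅔)² = (13/3)² = 169/9)
a(9)*(106 + 253) = 169*(106 + 253)/9 = (169/9)*359 = 60671/9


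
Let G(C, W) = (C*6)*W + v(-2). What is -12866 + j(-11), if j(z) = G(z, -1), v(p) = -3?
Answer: -12803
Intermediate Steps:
G(C, W) = -3 + 6*C*W (G(C, W) = (C*6)*W - 3 = (6*C)*W - 3 = 6*C*W - 3 = -3 + 6*C*W)
j(z) = -3 - 6*z (j(z) = -3 + 6*z*(-1) = -3 - 6*z)
-12866 + j(-11) = -12866 + (-3 - 6*(-11)) = -12866 + (-3 + 66) = -12866 + 63 = -12803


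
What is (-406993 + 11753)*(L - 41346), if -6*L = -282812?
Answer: -6864528320/3 ≈ -2.2882e+9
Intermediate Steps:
L = 141406/3 (L = -⅙*(-282812) = 141406/3 ≈ 47135.)
(-406993 + 11753)*(L - 41346) = (-406993 + 11753)*(141406/3 - 41346) = -395240*17368/3 = -6864528320/3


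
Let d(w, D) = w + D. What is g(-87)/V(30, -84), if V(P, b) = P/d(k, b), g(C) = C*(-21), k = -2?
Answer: -26187/5 ≈ -5237.4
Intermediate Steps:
g(C) = -21*C
d(w, D) = D + w
V(P, b) = P/(-2 + b) (V(P, b) = P/(b - 2) = P/(-2 + b))
g(-87)/V(30, -84) = (-21*(-87))/((30/(-2 - 84))) = 1827/((30/(-86))) = 1827/((30*(-1/86))) = 1827/(-15/43) = 1827*(-43/15) = -26187/5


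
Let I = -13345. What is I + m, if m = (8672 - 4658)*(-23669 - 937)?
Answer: -98781829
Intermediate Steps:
m = -98768484 (m = 4014*(-24606) = -98768484)
I + m = -13345 - 98768484 = -98781829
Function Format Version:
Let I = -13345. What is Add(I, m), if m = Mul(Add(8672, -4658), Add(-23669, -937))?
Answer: -98781829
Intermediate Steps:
m = -98768484 (m = Mul(4014, -24606) = -98768484)
Add(I, m) = Add(-13345, -98768484) = -98781829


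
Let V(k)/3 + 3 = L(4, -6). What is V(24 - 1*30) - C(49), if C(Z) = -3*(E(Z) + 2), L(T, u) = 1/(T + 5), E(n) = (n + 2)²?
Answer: 23401/3 ≈ 7800.3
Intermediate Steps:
E(n) = (2 + n)²
L(T, u) = 1/(5 + T)
C(Z) = -6 - 3*(2 + Z)² (C(Z) = -3*((2 + Z)² + 2) = -3*(2 + (2 + Z)²) = -6 - 3*(2 + Z)²)
V(k) = -26/3 (V(k) = -9 + 3/(5 + 4) = -9 + 3/9 = -9 + 3*(⅑) = -9 + ⅓ = -26/3)
V(24 - 1*30) - C(49) = -26/3 - (-6 - 3*(2 + 49)²) = -26/3 - (-6 - 3*51²) = -26/3 - (-6 - 3*2601) = -26/3 - (-6 - 7803) = -26/3 - 1*(-7809) = -26/3 + 7809 = 23401/3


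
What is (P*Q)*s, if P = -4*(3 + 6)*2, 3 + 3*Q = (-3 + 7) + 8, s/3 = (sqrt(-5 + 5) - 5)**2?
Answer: -16200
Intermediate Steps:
s = 75 (s = 3*(sqrt(-5 + 5) - 5)**2 = 3*(sqrt(0) - 5)**2 = 3*(0 - 5)**2 = 3*(-5)**2 = 3*25 = 75)
Q = 3 (Q = -1 + ((-3 + 7) + 8)/3 = -1 + (4 + 8)/3 = -1 + (1/3)*12 = -1 + 4 = 3)
P = -72 (P = -36*2 = -4*18 = -72)
(P*Q)*s = -72*3*75 = -216*75 = -16200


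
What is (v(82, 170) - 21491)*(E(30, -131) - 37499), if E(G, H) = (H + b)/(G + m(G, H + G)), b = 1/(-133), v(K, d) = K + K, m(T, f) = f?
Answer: 7551584294991/9443 ≈ 7.9970e+8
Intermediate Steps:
v(K, d) = 2*K
b = -1/133 ≈ -0.0075188
E(G, H) = (-1/133 + H)/(H + 2*G) (E(G, H) = (H - 1/133)/(G + (H + G)) = (-1/133 + H)/(G + (G + H)) = (-1/133 + H)/(H + 2*G))
(v(82, 170) - 21491)*(E(30, -131) - 37499) = (2*82 - 21491)*((-1/133 - 131)/(-131 + 2*30) - 37499) = (164 - 21491)*(-17424/133/(-131 + 60) - 37499) = -21327*(-17424/133/(-71) - 37499) = -21327*(-1/71*(-17424/133) - 37499) = -21327*(17424/9443 - 37499) = -21327*(-354085633/9443) = 7551584294991/9443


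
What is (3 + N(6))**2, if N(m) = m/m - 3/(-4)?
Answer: 361/16 ≈ 22.563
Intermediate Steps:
N(m) = 7/4 (N(m) = 1 - 3*(-1/4) = 1 + 3/4 = 7/4)
(3 + N(6))**2 = (3 + 7/4)**2 = (19/4)**2 = 361/16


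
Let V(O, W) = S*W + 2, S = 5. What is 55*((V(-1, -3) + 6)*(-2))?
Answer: 770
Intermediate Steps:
V(O, W) = 2 + 5*W (V(O, W) = 5*W + 2 = 2 + 5*W)
55*((V(-1, -3) + 6)*(-2)) = 55*(((2 + 5*(-3)) + 6)*(-2)) = 55*(((2 - 15) + 6)*(-2)) = 55*((-13 + 6)*(-2)) = 55*(-7*(-2)) = 55*14 = 770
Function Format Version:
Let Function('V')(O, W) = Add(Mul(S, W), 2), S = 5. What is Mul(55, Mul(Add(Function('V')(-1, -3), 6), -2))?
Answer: 770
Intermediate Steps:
Function('V')(O, W) = Add(2, Mul(5, W)) (Function('V')(O, W) = Add(Mul(5, W), 2) = Add(2, Mul(5, W)))
Mul(55, Mul(Add(Function('V')(-1, -3), 6), -2)) = Mul(55, Mul(Add(Add(2, Mul(5, -3)), 6), -2)) = Mul(55, Mul(Add(Add(2, -15), 6), -2)) = Mul(55, Mul(Add(-13, 6), -2)) = Mul(55, Mul(-7, -2)) = Mul(55, 14) = 770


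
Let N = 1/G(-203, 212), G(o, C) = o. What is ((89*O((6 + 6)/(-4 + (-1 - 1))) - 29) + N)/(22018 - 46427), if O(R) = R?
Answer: 42022/4955027 ≈ 0.0084807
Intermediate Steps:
N = -1/203 (N = 1/(-203) = -1/203 ≈ -0.0049261)
((89*O((6 + 6)/(-4 + (-1 - 1))) - 29) + N)/(22018 - 46427) = ((89*((6 + 6)/(-4 + (-1 - 1))) - 29) - 1/203)/(22018 - 46427) = ((89*(12/(-4 - 2)) - 29) - 1/203)/(-24409) = ((89*(12/(-6)) - 29) - 1/203)*(-1/24409) = ((89*(12*(-1/6)) - 29) - 1/203)*(-1/24409) = ((89*(-2) - 29) - 1/203)*(-1/24409) = ((-178 - 29) - 1/203)*(-1/24409) = (-207 - 1/203)*(-1/24409) = -42022/203*(-1/24409) = 42022/4955027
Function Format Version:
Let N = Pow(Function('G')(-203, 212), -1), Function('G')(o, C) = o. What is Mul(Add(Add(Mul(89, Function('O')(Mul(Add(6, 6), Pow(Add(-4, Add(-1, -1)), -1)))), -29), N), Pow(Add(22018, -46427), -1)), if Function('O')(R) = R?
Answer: Rational(42022, 4955027) ≈ 0.0084807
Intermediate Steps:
N = Rational(-1, 203) (N = Pow(-203, -1) = Rational(-1, 203) ≈ -0.0049261)
Mul(Add(Add(Mul(89, Function('O')(Mul(Add(6, 6), Pow(Add(-4, Add(-1, -1)), -1)))), -29), N), Pow(Add(22018, -46427), -1)) = Mul(Add(Add(Mul(89, Mul(Add(6, 6), Pow(Add(-4, Add(-1, -1)), -1))), -29), Rational(-1, 203)), Pow(Add(22018, -46427), -1)) = Mul(Add(Add(Mul(89, Mul(12, Pow(Add(-4, -2), -1))), -29), Rational(-1, 203)), Pow(-24409, -1)) = Mul(Add(Add(Mul(89, Mul(12, Pow(-6, -1))), -29), Rational(-1, 203)), Rational(-1, 24409)) = Mul(Add(Add(Mul(89, Mul(12, Rational(-1, 6))), -29), Rational(-1, 203)), Rational(-1, 24409)) = Mul(Add(Add(Mul(89, -2), -29), Rational(-1, 203)), Rational(-1, 24409)) = Mul(Add(Add(-178, -29), Rational(-1, 203)), Rational(-1, 24409)) = Mul(Add(-207, Rational(-1, 203)), Rational(-1, 24409)) = Mul(Rational(-42022, 203), Rational(-1, 24409)) = Rational(42022, 4955027)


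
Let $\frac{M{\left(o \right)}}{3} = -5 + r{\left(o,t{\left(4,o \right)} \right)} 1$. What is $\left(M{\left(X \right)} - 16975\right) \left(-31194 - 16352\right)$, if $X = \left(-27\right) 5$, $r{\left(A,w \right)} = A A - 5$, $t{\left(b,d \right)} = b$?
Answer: $-1791057820$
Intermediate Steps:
$r{\left(A,w \right)} = -5 + A^{2}$ ($r{\left(A,w \right)} = A^{2} - 5 = -5 + A^{2}$)
$X = -135$
$M{\left(o \right)} = -30 + 3 o^{2}$ ($M{\left(o \right)} = 3 \left(-5 + \left(-5 + o^{2}\right) 1\right) = 3 \left(-5 + \left(-5 + o^{2}\right)\right) = 3 \left(-10 + o^{2}\right) = -30 + 3 o^{2}$)
$\left(M{\left(X \right)} - 16975\right) \left(-31194 - 16352\right) = \left(\left(-30 + 3 \left(-135\right)^{2}\right) - 16975\right) \left(-31194 - 16352\right) = \left(\left(-30 + 3 \cdot 18225\right) - 16975\right) \left(-47546\right) = \left(\left(-30 + 54675\right) - 16975\right) \left(-47546\right) = \left(54645 - 16975\right) \left(-47546\right) = 37670 \left(-47546\right) = -1791057820$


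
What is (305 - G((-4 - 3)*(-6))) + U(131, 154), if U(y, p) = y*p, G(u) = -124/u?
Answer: 430121/21 ≈ 20482.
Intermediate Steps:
U(y, p) = p*y
(305 - G((-4 - 3)*(-6))) + U(131, 154) = (305 - (-124)/((-4 - 3)*(-6))) + 154*131 = (305 - (-124)/((-7*(-6)))) + 20174 = (305 - (-124)/42) + 20174 = (305 - 1*(-62/21)) + 20174 = (305 + 62/21) + 20174 = 6467/21 + 20174 = 430121/21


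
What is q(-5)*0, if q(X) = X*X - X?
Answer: 0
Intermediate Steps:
q(X) = X² - X
q(-5)*0 = -5*(-1 - 5)*0 = -5*(-6)*0 = 30*0 = 0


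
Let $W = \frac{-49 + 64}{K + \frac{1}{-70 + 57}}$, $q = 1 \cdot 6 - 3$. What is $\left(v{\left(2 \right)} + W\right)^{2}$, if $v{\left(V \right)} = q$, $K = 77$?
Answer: $\frac{408321}{40000} \approx 10.208$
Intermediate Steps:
$q = 3$ ($q = 6 - 3 = 3$)
$v{\left(V \right)} = 3$
$W = \frac{39}{200}$ ($W = \frac{-49 + 64}{77 + \frac{1}{-70 + 57}} = \frac{15}{77 + \frac{1}{-13}} = \frac{15}{77 - \frac{1}{13}} = \frac{15}{\frac{1000}{13}} = 15 \cdot \frac{13}{1000} = \frac{39}{200} \approx 0.195$)
$\left(v{\left(2 \right)} + W\right)^{2} = \left(3 + \frac{39}{200}\right)^{2} = \left(\frac{639}{200}\right)^{2} = \frac{408321}{40000}$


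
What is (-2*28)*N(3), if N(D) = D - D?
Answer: 0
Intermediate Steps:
N(D) = 0
(-2*28)*N(3) = -2*28*0 = -56*0 = 0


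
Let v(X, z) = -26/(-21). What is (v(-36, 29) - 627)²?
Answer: 172685881/441 ≈ 3.9158e+5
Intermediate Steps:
v(X, z) = 26/21 (v(X, z) = -26*(-1/21) = 26/21)
(v(-36, 29) - 627)² = (26/21 - 627)² = (-13141/21)² = 172685881/441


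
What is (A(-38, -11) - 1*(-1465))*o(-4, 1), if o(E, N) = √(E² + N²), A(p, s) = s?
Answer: 1454*√17 ≈ 5995.0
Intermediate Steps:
(A(-38, -11) - 1*(-1465))*o(-4, 1) = (-11 - 1*(-1465))*√((-4)² + 1²) = (-11 + 1465)*√(16 + 1) = 1454*√17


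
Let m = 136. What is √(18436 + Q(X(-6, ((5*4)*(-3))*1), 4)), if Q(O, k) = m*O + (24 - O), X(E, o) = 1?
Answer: √18595 ≈ 136.36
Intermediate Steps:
Q(O, k) = 24 + 135*O (Q(O, k) = 136*O + (24 - O) = 24 + 135*O)
√(18436 + Q(X(-6, ((5*4)*(-3))*1), 4)) = √(18436 + (24 + 135*1)) = √(18436 + (24 + 135)) = √(18436 + 159) = √18595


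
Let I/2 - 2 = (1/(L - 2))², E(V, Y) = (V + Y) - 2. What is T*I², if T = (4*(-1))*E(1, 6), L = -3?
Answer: -41616/125 ≈ -332.93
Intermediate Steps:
E(V, Y) = -2 + V + Y
I = 102/25 (I = 4 + 2*(1/(-3 - 2))² = 4 + 2*(1/(-5))² = 4 + 2*(-⅕)² = 4 + 2*(1/25) = 4 + 2/25 = 102/25 ≈ 4.0800)
T = -20 (T = (4*(-1))*(-2 + 1 + 6) = -4*5 = -20)
T*I² = -20*(102/25)² = -20*10404/625 = -41616/125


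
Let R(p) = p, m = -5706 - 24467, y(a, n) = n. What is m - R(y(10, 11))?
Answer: -30184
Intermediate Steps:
m = -30173
m - R(y(10, 11)) = -30173 - 1*11 = -30173 - 11 = -30184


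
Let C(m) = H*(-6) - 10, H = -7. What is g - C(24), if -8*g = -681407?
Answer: 681151/8 ≈ 85144.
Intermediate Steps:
g = 681407/8 (g = -1/8*(-681407) = 681407/8 ≈ 85176.)
C(m) = 32 (C(m) = -7*(-6) - 10 = 42 - 10 = 32)
g - C(24) = 681407/8 - 1*32 = 681407/8 - 32 = 681151/8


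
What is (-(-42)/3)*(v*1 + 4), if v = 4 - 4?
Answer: 56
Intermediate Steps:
v = 0
(-(-42)/3)*(v*1 + 4) = (-(-42)/3)*(0*1 + 4) = (-(-42)/3)*(0 + 4) = -21*(-2/3)*4 = 14*4 = 56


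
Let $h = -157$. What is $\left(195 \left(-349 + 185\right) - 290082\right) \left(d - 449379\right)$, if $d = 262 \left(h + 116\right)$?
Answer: $148187489502$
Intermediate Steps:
$d = -10742$ ($d = 262 \left(-157 + 116\right) = 262 \left(-41\right) = -10742$)
$\left(195 \left(-349 + 185\right) - 290082\right) \left(d - 449379\right) = \left(195 \left(-349 + 185\right) - 290082\right) \left(-10742 - 449379\right) = \left(195 \left(-164\right) - 290082\right) \left(-460121\right) = \left(-31980 - 290082\right) \left(-460121\right) = \left(-322062\right) \left(-460121\right) = 148187489502$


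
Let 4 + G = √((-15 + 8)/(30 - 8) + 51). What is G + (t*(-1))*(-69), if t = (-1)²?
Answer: 65 + √24530/22 ≈ 72.119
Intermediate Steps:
t = 1
G = -4 + √24530/22 (G = -4 + √((-15 + 8)/(30 - 8) + 51) = -4 + √(-7/22 + 51) = -4 + √(1115/22) = -4 + √24530/22 ≈ 3.1191)
G + (t*(-1))*(-69) = (-4 + √24530/22) + (1*(-1))*(-69) = (-4 + √24530/22) - 1*(-69) = (-4 + √24530/22) + 69 = 65 + √24530/22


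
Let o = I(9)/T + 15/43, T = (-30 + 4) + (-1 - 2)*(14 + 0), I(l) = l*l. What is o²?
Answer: 6066369/8549776 ≈ 0.70954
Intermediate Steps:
I(l) = l²
T = -68 (T = -26 - 3*14 = -26 - 42 = -68)
o = -2463/2924 (o = 9²/(-68) + 15/43 = 81*(-1/68) + 15*(1/43) = -81/68 + 15/43 = -2463/2924 ≈ -0.84234)
o² = (-2463/2924)² = 6066369/8549776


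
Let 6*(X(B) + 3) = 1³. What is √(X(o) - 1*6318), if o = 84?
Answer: 5*I*√9102/6 ≈ 79.504*I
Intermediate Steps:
X(B) = -17/6 (X(B) = -3 + (⅙)*1³ = -3 + (⅙)*1 = -3 + ⅙ = -17/6)
√(X(o) - 1*6318) = √(-17/6 - 1*6318) = √(-17/6 - 6318) = √(-37925/6) = 5*I*√9102/6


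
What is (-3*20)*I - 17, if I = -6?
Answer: 343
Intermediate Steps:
(-3*20)*I - 17 = -3*20*(-6) - 17 = -60*(-6) - 17 = 360 - 17 = 343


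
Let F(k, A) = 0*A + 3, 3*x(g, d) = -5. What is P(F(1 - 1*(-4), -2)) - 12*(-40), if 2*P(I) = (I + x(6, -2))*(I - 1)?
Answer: 1444/3 ≈ 481.33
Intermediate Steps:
x(g, d) = -5/3 (x(g, d) = (1/3)*(-5) = -5/3)
F(k, A) = 3 (F(k, A) = 0 + 3 = 3)
P(I) = (-1 + I)*(-5/3 + I)/2 (P(I) = ((I - 5/3)*(I - 1))/2 = ((-5/3 + I)*(-1 + I))/2 = ((-1 + I)*(-5/3 + I))/2 = (-1 + I)*(-5/3 + I)/2)
P(F(1 - 1*(-4), -2)) - 12*(-40) = (5/6 + (1/2)*3**2 - 4/3*3) - 12*(-40) = (5/6 + (1/2)*9 - 4) + 480 = (5/6 + 9/2 - 4) + 480 = 4/3 + 480 = 1444/3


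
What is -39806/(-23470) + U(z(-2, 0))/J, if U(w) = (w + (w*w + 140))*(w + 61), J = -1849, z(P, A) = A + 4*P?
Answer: -85102533/21698015 ≈ -3.9221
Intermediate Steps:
U(w) = (61 + w)*(140 + w + w²) (U(w) = (w + (w² + 140))*(61 + w) = (w + (140 + w²))*(61 + w) = (140 + w + w²)*(61 + w) = (61 + w)*(140 + w + w²))
-39806/(-23470) + U(z(-2, 0))/J = -39806/(-23470) + (8540 + (0 + 4*(-2))³ + 62*(0 + 4*(-2))² + 201*(0 + 4*(-2)))/(-1849) = -39806*(-1/23470) + (8540 + (0 - 8)³ + 62*(0 - 8)² + 201*(0 - 8))*(-1/1849) = 19903/11735 + (8540 + (-8)³ + 62*(-8)² + 201*(-8))*(-1/1849) = 19903/11735 + (8540 - 512 + 62*64 - 1608)*(-1/1849) = 19903/11735 + (8540 - 512 + 3968 - 1608)*(-1/1849) = 19903/11735 + 10388*(-1/1849) = 19903/11735 - 10388/1849 = -85102533/21698015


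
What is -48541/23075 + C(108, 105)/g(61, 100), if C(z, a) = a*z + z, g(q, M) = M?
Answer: 518617/4615 ≈ 112.38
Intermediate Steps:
C(z, a) = z + a*z
-48541/23075 + C(108, 105)/g(61, 100) = -48541/23075 + (108*(1 + 105))/100 = -48541*1/23075 + (108*106)*(1/100) = -48541/23075 + 11448*(1/100) = -48541/23075 + 2862/25 = 518617/4615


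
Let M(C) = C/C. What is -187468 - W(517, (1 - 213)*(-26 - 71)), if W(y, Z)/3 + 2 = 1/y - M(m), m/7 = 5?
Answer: -96916306/517 ≈ -1.8746e+5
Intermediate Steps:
m = 35 (m = 7*5 = 35)
M(C) = 1
W(y, Z) = -9 + 3/y (W(y, Z) = -6 + 3*(1/y - 1*1) = -6 + 3*(1/y - 1) = -6 + 3*(-1 + 1/y) = -6 + (-3 + 3/y) = -9 + 3/y)
-187468 - W(517, (1 - 213)*(-26 - 71)) = -187468 - (-9 + 3/517) = -187468 - 1*(-4650/517) = -187468 + 4650/517 = -96916306/517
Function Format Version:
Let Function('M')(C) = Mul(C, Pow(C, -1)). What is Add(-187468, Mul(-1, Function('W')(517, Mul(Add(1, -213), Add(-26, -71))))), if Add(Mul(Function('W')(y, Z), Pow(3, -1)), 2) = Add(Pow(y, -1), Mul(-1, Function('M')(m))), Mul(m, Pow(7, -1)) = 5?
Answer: Rational(-96916306, 517) ≈ -1.8746e+5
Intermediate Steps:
m = 35 (m = Mul(7, 5) = 35)
Function('M')(C) = 1
Function('W')(y, Z) = Add(-9, Mul(3, Pow(y, -1))) (Function('W')(y, Z) = Add(-6, Mul(3, Add(Pow(y, -1), Mul(-1, 1)))) = Add(-6, Mul(3, Add(Pow(y, -1), -1))) = Add(-6, Mul(3, Add(-1, Pow(y, -1)))) = Add(-6, Add(-3, Mul(3, Pow(y, -1)))) = Add(-9, Mul(3, Pow(y, -1))))
Add(-187468, Mul(-1, Function('W')(517, Mul(Add(1, -213), Add(-26, -71))))) = Add(-187468, Mul(-1, Add(-9, Mul(3, Pow(517, -1))))) = Add(-187468, Mul(-1, Add(-9, Mul(3, Rational(1, 517))))) = Add(-187468, Mul(-1, Add(-9, Rational(3, 517)))) = Add(-187468, Mul(-1, Rational(-4650, 517))) = Add(-187468, Rational(4650, 517)) = Rational(-96916306, 517)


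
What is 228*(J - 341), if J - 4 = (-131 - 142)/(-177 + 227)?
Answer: -1952022/25 ≈ -78081.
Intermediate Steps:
J = -73/50 (J = 4 + (-131 - 142)/(-177 + 227) = 4 - 273/50 = -73/50 ≈ -1.4600)
228*(J - 341) = 228*(-73/50 - 341) = 228*(-17123/50) = -1952022/25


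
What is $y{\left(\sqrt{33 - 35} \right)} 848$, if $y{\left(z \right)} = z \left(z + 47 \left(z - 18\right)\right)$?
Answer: $-81408 - 717408 i \sqrt{2} \approx -81408.0 - 1.0146 \cdot 10^{6} i$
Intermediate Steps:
$y{\left(z \right)} = z \left(-846 + 48 z\right)$ ($y{\left(z \right)} = z \left(z + 47 \left(-18 + z\right)\right) = z \left(z + \left(-846 + 47 z\right)\right) = z \left(-846 + 48 z\right)$)
$y{\left(\sqrt{33 - 35} \right)} 848 = 6 \sqrt{33 - 35} \left(-141 + 8 \sqrt{33 - 35}\right) 848 = 6 \sqrt{-2} \left(-141 + 8 \sqrt{-2}\right) 848 = 6 i \sqrt{2} \left(-141 + 8 i \sqrt{2}\right) 848 = 5088 i \sqrt{2} \left(-141 + 8 i \sqrt{2}\right)$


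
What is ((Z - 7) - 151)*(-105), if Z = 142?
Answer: 1680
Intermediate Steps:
((Z - 7) - 151)*(-105) = ((142 - 7) - 151)*(-105) = (135 - 151)*(-105) = -16*(-105) = 1680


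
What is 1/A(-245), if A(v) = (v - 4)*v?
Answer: 1/61005 ≈ 1.6392e-5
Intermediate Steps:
A(v) = v*(-4 + v) (A(v) = (-4 + v)*v = v*(-4 + v))
1/A(-245) = 1/(-245*(-4 - 245)) = 1/(-245*(-249)) = 1/61005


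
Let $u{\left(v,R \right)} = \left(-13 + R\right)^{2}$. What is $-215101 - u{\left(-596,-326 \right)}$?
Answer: $-330022$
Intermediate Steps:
$-215101 - u{\left(-596,-326 \right)} = -215101 - \left(-13 - 326\right)^{2} = -215101 - \left(-339\right)^{2} = -215101 - 114921 = -330022$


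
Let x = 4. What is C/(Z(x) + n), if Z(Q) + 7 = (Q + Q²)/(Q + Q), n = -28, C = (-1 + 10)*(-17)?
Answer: 306/65 ≈ 4.7077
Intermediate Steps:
C = -153 (C = 9*(-17) = -153)
Z(Q) = -7 + (Q + Q²)/(2*Q) (Z(Q) = -7 + (Q + Q²)/(Q + Q) = -7 + (Q + Q²)/((2*Q)) = -7 + (Q + Q²)*(1/(2*Q)) = -7 + (Q + Q²)/(2*Q))
C/(Z(x) + n) = -153/((-13/2 + (½)*4) - 28) = -153/((-13/2 + 2) - 28) = -153/(-9/2 - 28) = -153/(-65/2) = -153*(-2/65) = 306/65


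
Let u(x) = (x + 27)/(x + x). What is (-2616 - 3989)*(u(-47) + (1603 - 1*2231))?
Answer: 194887130/47 ≈ 4.1465e+6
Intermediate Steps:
u(x) = (27 + x)/(2*x) (u(x) = (27 + x)/((2*x)) = (27 + x)*(1/(2*x)) = (27 + x)/(2*x))
(-2616 - 3989)*(u(-47) + (1603 - 1*2231)) = (-2616 - 3989)*((½)*(27 - 47)/(-47) + (1603 - 1*2231)) = -6605*((½)*(-1/47)*(-20) + (1603 - 2231)) = -6605*(10/47 - 628) = -6605*(-29506/47) = 194887130/47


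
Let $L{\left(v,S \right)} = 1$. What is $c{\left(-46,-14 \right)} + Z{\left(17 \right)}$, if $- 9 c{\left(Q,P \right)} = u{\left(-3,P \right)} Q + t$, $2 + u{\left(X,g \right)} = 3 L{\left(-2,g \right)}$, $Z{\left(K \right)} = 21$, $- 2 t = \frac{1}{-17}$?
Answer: $\frac{2663}{102} \approx 26.108$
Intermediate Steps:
$t = \frac{1}{34}$ ($t = - \frac{1}{2 \left(-17\right)} = \left(- \frac{1}{2}\right) \left(- \frac{1}{17}\right) = \frac{1}{34} \approx 0.029412$)
$u{\left(X,g \right)} = 1$ ($u{\left(X,g \right)} = -2 + 3 \cdot 1 = -2 + 3 = 1$)
$c{\left(Q,P \right)} = - \frac{1}{306} - \frac{Q}{9}$ ($c{\left(Q,P \right)} = - \frac{1 Q + \frac{1}{34}}{9} = - \frac{Q + \frac{1}{34}}{9} = - \frac{\frac{1}{34} + Q}{9} = - \frac{1}{306} - \frac{Q}{9}$)
$c{\left(-46,-14 \right)} + Z{\left(17 \right)} = \left(- \frac{1}{306} - - \frac{46}{9}\right) + 21 = \left(- \frac{1}{306} + \frac{46}{9}\right) + 21 = \frac{521}{102} + 21 = \frac{2663}{102}$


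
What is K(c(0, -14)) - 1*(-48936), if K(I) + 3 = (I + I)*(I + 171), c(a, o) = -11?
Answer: 45413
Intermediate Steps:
K(I) = -3 + 2*I*(171 + I) (K(I) = -3 + (I + I)*(I + 171) = -3 + (2*I)*(171 + I) = -3 + 2*I*(171 + I))
K(c(0, -14)) - 1*(-48936) = (-3 + 2*(-11)² + 342*(-11)) - 1*(-48936) = (-3 + 2*121 - 3762) + 48936 = (-3 + 242 - 3762) + 48936 = -3523 + 48936 = 45413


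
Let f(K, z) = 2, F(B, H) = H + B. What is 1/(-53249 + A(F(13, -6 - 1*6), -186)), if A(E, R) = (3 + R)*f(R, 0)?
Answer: -1/53615 ≈ -1.8651e-5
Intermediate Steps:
F(B, H) = B + H
A(E, R) = 6 + 2*R (A(E, R) = (3 + R)*2 = 6 + 2*R)
1/(-53249 + A(F(13, -6 - 1*6), -186)) = 1/(-53249 + (6 + 2*(-186))) = 1/(-53249 + (6 - 372)) = 1/(-53249 - 366) = 1/(-53615) = -1/53615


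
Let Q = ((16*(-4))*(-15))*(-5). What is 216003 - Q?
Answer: 220803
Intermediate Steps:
Q = -4800 (Q = -64*(-15)*(-5) = 960*(-5) = -4800)
216003 - Q = 216003 - 1*(-4800) = 216003 + 4800 = 220803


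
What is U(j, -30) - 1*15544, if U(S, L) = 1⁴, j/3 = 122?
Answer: -15543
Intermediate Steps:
j = 366 (j = 3*122 = 366)
U(S, L) = 1
U(j, -30) - 1*15544 = 1 - 1*15544 = 1 - 15544 = -15543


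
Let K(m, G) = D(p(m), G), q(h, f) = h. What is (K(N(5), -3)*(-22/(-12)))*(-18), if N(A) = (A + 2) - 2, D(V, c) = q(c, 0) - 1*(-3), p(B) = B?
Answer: 0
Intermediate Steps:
D(V, c) = 3 + c (D(V, c) = c - 1*(-3) = c + 3 = 3 + c)
N(A) = A (N(A) = (2 + A) - 2 = A)
K(m, G) = 3 + G
(K(N(5), -3)*(-22/(-12)))*(-18) = ((3 - 3)*(-22/(-12)))*(-18) = (0*(-22*(-1/12)))*(-18) = (0*(11/6))*(-18) = 0*(-18) = 0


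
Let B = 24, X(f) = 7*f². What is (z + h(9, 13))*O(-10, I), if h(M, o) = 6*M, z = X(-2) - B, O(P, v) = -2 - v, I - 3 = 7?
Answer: -696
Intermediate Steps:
I = 10 (I = 3 + 7 = 10)
z = 4 (z = 7*(-2)² - 1*24 = 7*4 - 24 = 28 - 24 = 4)
(z + h(9, 13))*O(-10, I) = (4 + 6*9)*(-2 - 1*10) = (4 + 54)*(-2 - 10) = 58*(-12) = -696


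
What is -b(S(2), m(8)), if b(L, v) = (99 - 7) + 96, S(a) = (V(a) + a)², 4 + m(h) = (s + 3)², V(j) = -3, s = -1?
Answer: -188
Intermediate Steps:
m(h) = 0 (m(h) = -4 + (-1 + 3)² = -4 + 2² = -4 + 4 = 0)
S(a) = (-3 + a)²
b(L, v) = 188 (b(L, v) = 92 + 96 = 188)
-b(S(2), m(8)) = -1*188 = -188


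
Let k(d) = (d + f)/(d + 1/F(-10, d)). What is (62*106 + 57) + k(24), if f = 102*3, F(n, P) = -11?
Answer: 1747057/263 ≈ 6642.8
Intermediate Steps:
f = 306
k(d) = (306 + d)/(-1/11 + d) (k(d) = (d + 306)/(d + 1/(-11)) = (306 + d)/(d - 1/11) = (306 + d)/(-1/11 + d))
(62*106 + 57) + k(24) = (62*106 + 57) + 11*(306 + 24)/(-1 + 11*24) = (6572 + 57) + 11*330/(-1 + 264) = 6629 + 11*330/263 = 6629 + 11*(1/263)*330 = 6629 + 3630/263 = 1747057/263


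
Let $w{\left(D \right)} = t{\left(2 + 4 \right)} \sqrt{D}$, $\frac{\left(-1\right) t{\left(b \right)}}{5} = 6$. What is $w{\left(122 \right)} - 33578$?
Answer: $-33578 - 30 \sqrt{122} \approx -33909.0$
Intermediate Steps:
$t{\left(b \right)} = -30$ ($t{\left(b \right)} = \left(-5\right) 6 = -30$)
$w{\left(D \right)} = - 30 \sqrt{D}$
$w{\left(122 \right)} - 33578 = - 30 \sqrt{122} - 33578 = -33578 - 30 \sqrt{122}$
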